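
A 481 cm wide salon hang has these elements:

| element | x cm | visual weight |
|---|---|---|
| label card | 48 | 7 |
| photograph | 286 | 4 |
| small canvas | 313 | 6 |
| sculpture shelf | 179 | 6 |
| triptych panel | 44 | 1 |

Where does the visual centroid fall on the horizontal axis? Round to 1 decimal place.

Weights sum to 7 + 4 + 6 + 6 + 1 = 24.
Σw·x = 7·48 + 4·286 + 6·313 + 6·179 + 1·44 = 4476, so x̄ = 4476/24 ≈ 186.50.

x ≈ 186.5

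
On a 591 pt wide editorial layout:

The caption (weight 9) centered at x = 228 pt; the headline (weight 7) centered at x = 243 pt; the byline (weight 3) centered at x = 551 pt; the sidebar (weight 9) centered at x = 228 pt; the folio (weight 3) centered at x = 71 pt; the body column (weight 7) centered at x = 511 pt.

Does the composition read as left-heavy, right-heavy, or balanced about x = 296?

balanced

Total weight = 9 + 7 + 3 + 9 + 3 + 7 = 38.
x-moment: 9·228 + 7·243 + 3·551 + 9·228 + 3·71 + 7·511 = 11248; centroid 11248/38 ≈ 296.00.
The centroid 296.00 matches the midline at 296, so the layout is balanced.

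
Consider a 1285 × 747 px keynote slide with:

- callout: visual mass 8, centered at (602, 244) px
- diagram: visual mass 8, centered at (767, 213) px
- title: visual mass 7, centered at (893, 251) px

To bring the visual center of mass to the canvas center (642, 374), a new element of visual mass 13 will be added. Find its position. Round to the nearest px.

New total weight: (8 + 8 + 7) + 13 = 36.
x: need Σw·x = 36·642 = 23112. Existing = 8·602 + 8·767 + 7·893 = 17203. Remainder 5909 / 13 ≈ 454.54.
y: need Σw·y = 36·374 = 13464. Existing = 8·244 + 8·213 + 7·251 = 5413. Remainder 8051 / 13 ≈ 619.31.

(455, 619)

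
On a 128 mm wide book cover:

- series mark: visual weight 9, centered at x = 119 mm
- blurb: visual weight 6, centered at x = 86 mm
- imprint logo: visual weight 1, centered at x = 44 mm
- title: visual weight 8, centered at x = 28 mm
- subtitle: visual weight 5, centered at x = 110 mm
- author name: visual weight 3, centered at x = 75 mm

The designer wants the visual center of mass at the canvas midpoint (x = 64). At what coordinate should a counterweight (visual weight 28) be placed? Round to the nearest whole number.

x ≈ 43

With the counterweight, Σw becomes 9 + 6 + 1 + 8 + 5 + 3 + 28 = 60.
x: target moment 60×64 = 3840; current 9·119 + 6·86 + 1·44 + 8·28 + 5·110 + 3·75 = 2630; the counterweight supplies 1210, so x = 1210/28 ≈ 43.21.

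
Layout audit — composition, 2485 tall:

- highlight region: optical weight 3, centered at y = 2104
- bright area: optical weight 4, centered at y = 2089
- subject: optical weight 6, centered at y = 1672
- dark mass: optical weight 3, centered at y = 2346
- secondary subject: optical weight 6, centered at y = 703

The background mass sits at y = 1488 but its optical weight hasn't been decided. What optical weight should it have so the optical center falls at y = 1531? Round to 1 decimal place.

w ≈ 52.9

Known weights sum to 3 + 4 + 6 + 3 + 6 = 22; their moment is 3·2104 + 4·2089 + 6·1672 + 3·2346 + 6·703 = 35956.
Balance at y = 1531 requires (35956 + w·1488) / (22 + w) = 1531.
Rearranging, w·(1488 − 1531) = 1531·22 − 35956 = -2274, so w ≈ -2274/-43 = 52.88.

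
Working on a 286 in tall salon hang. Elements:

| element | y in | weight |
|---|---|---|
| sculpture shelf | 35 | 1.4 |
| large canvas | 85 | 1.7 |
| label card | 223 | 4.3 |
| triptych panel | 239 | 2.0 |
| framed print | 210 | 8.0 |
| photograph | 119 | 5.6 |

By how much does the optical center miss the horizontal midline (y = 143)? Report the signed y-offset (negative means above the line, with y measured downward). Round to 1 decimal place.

Weights sum to 1.4 + 1.7 + 4.3 + 2.0 + 8.0 + 5.6 = 23.0.
Σw·y = 1.4·35 + 1.7·85 + 4.3·223 + 2.0·239 + 8.0·210 + 5.6·119 = 3976.8, so ȳ = 3976.8/23.0 ≈ 172.90.
Against y = 143, that's 172.90 − 143 = 29.90.

≈ 29.9 in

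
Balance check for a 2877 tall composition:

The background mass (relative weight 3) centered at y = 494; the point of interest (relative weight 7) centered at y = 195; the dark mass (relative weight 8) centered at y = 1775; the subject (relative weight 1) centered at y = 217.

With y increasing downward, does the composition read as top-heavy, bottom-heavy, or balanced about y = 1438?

top-heavy

Total weight = 3 + 7 + 8 + 1 = 19.
Σw·y = 3·494 + 7·195 + 8·1775 + 1·217 = 17264, so ȳ = 17264/19 ≈ 908.63.
Since 908.6 is above (smaller y than) 1438, the composition reads top-heavy.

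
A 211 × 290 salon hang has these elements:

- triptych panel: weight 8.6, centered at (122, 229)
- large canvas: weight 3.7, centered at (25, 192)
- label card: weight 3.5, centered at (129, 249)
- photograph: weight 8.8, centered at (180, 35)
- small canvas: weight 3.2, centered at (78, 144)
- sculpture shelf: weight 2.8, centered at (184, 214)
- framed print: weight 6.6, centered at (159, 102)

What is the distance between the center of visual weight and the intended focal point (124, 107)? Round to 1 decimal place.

Σw = 8.6 + 3.7 + 3.5 + 8.8 + 3.2 + 2.8 + 6.6 = 37.2.
Σw·x = 8.6·122 + 3.7·25 + 3.5·129 + 8.8·180 + 3.2·78 + 2.8·184 + 6.6·159 = 4991.4, so x̄ = 4991.4/37.2 ≈ 134.18.
Σw·y = 8.6·229 + 3.7·192 + 3.5·249 + 8.8·35 + 3.2·144 + 2.8·214 + 6.6·102 = 5592.5, so ȳ = 5592.5/37.2 ≈ 150.34.
Offset from (124, 107): Δx ≈ 10.18, Δy ≈ 43.34; distance = √(Δx² + Δy²) ≈ 44.52.

≈ 44.5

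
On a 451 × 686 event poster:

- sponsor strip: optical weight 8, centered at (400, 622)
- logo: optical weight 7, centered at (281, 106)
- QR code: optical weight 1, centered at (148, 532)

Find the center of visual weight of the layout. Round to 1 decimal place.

(332.2, 390.6)

Σw = 8 + 7 + 1 = 16.
x: (8·400 + 7·281 + 1·148) / 16 = 5315 / 16 ≈ 332.19
y: (8·622 + 7·106 + 1·532) / 16 = 6250 / 16 ≈ 390.62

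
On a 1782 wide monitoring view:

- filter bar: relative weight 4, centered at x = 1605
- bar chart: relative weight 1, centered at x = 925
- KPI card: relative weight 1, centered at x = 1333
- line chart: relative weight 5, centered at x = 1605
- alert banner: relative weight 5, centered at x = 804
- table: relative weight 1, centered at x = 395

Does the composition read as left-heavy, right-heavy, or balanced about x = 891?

Σw = 4 + 1 + 1 + 5 + 5 + 1 = 17.
x-moment: 4·1605 + 1·925 + 1·1333 + 5·1605 + 5·804 + 1·395 = 21118; centroid 21118/17 ≈ 1242.24.
Since 1242.2 is right of 891, the composition reads right-heavy.

right-heavy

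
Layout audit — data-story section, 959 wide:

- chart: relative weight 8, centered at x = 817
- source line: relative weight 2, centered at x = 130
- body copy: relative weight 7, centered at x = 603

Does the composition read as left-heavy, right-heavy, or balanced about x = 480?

right-heavy

Weights sum to 8 + 2 + 7 = 17.
x-moment: 8·817 + 2·130 + 7·603 = 11017; centroid 11017/17 ≈ 648.06.
648.1 vs midline 480 → right-heavy.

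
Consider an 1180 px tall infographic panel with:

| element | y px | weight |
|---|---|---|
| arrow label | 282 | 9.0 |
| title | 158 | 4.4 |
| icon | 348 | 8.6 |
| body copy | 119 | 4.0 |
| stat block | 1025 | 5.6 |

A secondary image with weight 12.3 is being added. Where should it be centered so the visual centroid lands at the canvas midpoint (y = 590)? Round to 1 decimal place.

New total weight: (9.0 + 4.4 + 8.6 + 4.0 + 5.6) + 12.3 = 43.9.
y: target moment 43.9×590 = 25901.0; current 9.0·282 + 4.4·158 + 8.6·348 + 4.0·119 + 5.6·1025 = 12442.0; the secondary image supplies 13459.0, so y = 13459.0/12.3 ≈ 1094.23.

y ≈ 1094.2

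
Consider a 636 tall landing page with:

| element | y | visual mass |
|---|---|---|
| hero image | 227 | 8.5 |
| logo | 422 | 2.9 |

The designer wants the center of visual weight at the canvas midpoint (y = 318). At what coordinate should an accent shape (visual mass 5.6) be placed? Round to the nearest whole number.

After adding the accent shape, total weight = 8.5 + 2.9 + 5.6 = 17.0.
y: need Σw·y = 17.0·318 = 5406.0. Existing = 8.5·227 + 2.9·422 = 3153.3. Remainder 2252.7 / 5.6 ≈ 402.27.

y ≈ 402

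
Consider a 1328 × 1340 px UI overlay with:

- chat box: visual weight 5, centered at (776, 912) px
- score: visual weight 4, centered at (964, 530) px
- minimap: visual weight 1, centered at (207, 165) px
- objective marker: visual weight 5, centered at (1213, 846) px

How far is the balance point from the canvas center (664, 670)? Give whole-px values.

Σw = 5 + 4 + 1 + 5 = 15.
x: (5·776 + 4·964 + 1·207 + 5·1213) / 15 = 14008 / 15 ≈ 933.87
y: (5·912 + 4·530 + 1·165 + 5·846) / 15 = 11075 / 15 ≈ 738.33
Offset from (664, 670): Δx ≈ 269.87, Δy ≈ 68.33; distance = √(Δx² + Δy²) ≈ 278.38.

≈ 278 px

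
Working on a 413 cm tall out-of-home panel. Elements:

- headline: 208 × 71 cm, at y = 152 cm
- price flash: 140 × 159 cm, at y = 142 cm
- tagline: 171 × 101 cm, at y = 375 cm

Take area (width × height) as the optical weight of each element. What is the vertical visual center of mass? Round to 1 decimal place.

Areas → weights: headline 208·71 = 14768, price flash 140·159 = 22260, tagline 171·101 = 17271; Σw = 54299.
y: (14768·152 + 22260·142 + 17271·375) / 54299 = 11882281 / 54299 ≈ 218.83

y ≈ 218.8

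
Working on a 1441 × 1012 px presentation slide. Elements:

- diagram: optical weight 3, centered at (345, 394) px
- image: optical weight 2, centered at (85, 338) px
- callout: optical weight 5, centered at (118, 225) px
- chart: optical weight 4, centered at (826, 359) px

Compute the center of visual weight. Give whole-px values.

(364, 316)

Weights sum to 3 + 2 + 5 + 4 = 14.
Σw·x = 3·345 + 2·85 + 5·118 + 4·826 = 5099, so x̄ = 5099/14 ≈ 364.21.
Σw·y = 3·394 + 2·338 + 5·225 + 4·359 = 4419, so ȳ = 4419/14 ≈ 315.64.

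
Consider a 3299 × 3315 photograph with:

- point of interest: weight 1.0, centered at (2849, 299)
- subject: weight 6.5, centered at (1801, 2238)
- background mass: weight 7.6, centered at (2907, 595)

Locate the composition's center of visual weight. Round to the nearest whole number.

Weights sum to 1.0 + 6.5 + 7.6 = 15.1.
x-moment: 1.0·2849 + 6.5·1801 + 7.6·2907 = 36648.7; centroid 36648.7/15.1 ≈ 2427.07.
y-moment: 1.0·299 + 6.5·2238 + 7.6·595 = 19368.0; centroid 19368.0/15.1 ≈ 1282.65.

(2427, 1283)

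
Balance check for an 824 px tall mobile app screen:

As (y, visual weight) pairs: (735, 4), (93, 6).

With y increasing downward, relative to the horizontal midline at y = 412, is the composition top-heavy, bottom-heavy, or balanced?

top-heavy

Σw = 4 + 6 = 10.
Σw·y = 4·735 + 6·93 = 3498, so ȳ = 3498/10 ≈ 349.80.
349.8 lies above (smaller y than) the midline 412, so the layout is top-heavy.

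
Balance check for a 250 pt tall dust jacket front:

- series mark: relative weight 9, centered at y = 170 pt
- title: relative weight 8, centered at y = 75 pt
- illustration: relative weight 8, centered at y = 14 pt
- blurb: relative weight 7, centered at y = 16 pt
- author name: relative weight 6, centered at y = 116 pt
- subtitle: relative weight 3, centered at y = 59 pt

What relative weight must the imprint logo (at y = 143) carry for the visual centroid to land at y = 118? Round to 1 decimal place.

Known weights sum to 9 + 8 + 8 + 7 + 6 + 3 = 41; their moment is 9·170 + 8·75 + 8·14 + 7·16 + 6·116 + 3·59 = 3227.
Balance at y = 118 requires (3227 + w·143) / (41 + w) = 118.
So w = (118·41 − 3227)/(143 − 118) = 1611/25 ≈ 64.44.

w ≈ 64.4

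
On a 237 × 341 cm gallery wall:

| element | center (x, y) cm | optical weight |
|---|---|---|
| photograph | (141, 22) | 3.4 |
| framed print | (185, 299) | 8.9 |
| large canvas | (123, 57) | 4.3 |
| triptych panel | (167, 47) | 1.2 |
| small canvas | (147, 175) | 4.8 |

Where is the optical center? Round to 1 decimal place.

(157.6, 171.6)

Σw = 3.4 + 8.9 + 4.3 + 1.2 + 4.8 = 22.6.
x-moment: 3.4·141 + 8.9·185 + 4.3·123 + 1.2·167 + 4.8·147 = 3560.8; centroid 3560.8/22.6 ≈ 157.56.
y-moment: 3.4·22 + 8.9·299 + 4.3·57 + 1.2·47 + 4.8·175 = 3877.4; centroid 3877.4/22.6 ≈ 171.57.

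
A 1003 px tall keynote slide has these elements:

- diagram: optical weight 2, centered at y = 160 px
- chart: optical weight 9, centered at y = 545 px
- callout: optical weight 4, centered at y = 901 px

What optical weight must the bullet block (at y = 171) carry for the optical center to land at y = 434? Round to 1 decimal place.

w ≈ 8.8

Fixed elements: Σw = 2 + 9 + 4 = 15, Σw·y = 2·160 + 9·545 + 4·901 = 8829.
For the centroid to hit 434: (8829 + w·171) / (15 + w) = 434.
Solving: w = (434·15 − 8829) / (171 − 434) = -2319 / -263 ≈ 8.82.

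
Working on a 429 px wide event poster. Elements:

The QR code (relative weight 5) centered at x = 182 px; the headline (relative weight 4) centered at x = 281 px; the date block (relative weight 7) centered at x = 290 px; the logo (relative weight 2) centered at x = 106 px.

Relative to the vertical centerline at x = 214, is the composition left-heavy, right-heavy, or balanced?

right-heavy

Σw = 5 + 4 + 7 + 2 = 18.
x: (5·182 + 4·281 + 7·290 + 2·106) / 18 = 4276 / 18 ≈ 237.56
237.6 lies right of the midline 214, so the layout is right-heavy.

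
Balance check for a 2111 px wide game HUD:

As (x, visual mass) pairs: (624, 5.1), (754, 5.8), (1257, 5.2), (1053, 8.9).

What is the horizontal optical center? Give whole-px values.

Total weight = 5.1 + 5.8 + 5.2 + 8.9 = 25.0.
Σw·x = 5.1·624 + 5.8·754 + 5.2·1257 + 8.9·1053 = 23463.7, so x̄ = 23463.7/25.0 ≈ 938.55.

x ≈ 939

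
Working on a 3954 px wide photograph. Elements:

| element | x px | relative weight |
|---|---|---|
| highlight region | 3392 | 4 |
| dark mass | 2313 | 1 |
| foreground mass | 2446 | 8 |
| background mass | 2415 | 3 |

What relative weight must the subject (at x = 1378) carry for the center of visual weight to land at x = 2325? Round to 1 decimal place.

w ≈ 5.8

Known weights sum to 4 + 1 + 8 + 3 = 16; their moment is 4·3392 + 1·2313 + 8·2446 + 3·2415 = 42694.
Set Σw·x/Σw = 2325: (42694 + 1378w) = 2325·(16 + w).
Rearranging, w·(1378 − 2325) = 2325·16 − 42694 = -5494, so w ≈ -5494/-947 = 5.80.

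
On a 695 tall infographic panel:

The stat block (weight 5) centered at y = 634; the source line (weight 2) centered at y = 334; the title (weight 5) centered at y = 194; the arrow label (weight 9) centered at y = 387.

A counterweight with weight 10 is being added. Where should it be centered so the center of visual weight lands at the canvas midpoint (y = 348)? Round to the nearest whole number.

y ≈ 250

New total weight: (5 + 2 + 5 + 9) + 10 = 31.
Along y: (8291 + 10·y) / 31 = 348 (existing moment 5·634 + 2·334 + 5·194 + 9·387 = 8291) ⇒ y = (10788 − 8291) / 10 ≈ 249.70.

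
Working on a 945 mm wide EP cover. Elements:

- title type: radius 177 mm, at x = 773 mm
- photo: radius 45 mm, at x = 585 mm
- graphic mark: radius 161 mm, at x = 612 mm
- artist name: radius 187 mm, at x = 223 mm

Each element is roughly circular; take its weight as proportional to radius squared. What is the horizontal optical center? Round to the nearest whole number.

x ≈ 521

Weights ∝ r²: title type 177² = 31329, photo 45² = 2025, graphic mark 161² = 25921, artist name 187² = 34969; Σw = 94244.
Σw·x = 31329·773 + 2025·585 + 25921·612 + 34969·223 = 49063681, so x̄ = 49063681/94244 ≈ 520.60.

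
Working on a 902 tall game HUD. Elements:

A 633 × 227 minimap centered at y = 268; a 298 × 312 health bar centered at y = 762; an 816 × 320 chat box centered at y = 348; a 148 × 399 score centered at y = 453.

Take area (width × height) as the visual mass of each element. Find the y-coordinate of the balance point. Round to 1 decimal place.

y ≈ 407.6

Taking area as weight: minimap 633·227 = 143691, health bar 298·312 = 92976, chat box 816·320 = 261120, score 148·399 = 59052. Sum 556839.
Σw·y = 143691·268 + 92976·762 + 261120·348 + 59052·453 = 226977216, so ȳ = 226977216/556839 ≈ 407.62.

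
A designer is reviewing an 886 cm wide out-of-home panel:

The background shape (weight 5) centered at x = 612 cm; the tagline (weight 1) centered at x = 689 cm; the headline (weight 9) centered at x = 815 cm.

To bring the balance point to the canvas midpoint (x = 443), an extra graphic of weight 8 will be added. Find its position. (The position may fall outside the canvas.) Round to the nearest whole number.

x ≈ -112

After adding the extra graphic, total weight = 5 + 1 + 9 + 8 = 23.
Along x: (11084 + 8·x) / 23 = 443 (existing moment 5·612 + 1·689 + 9·815 = 11084) ⇒ x = (10189 − 11084) / 8 ≈ -111.88.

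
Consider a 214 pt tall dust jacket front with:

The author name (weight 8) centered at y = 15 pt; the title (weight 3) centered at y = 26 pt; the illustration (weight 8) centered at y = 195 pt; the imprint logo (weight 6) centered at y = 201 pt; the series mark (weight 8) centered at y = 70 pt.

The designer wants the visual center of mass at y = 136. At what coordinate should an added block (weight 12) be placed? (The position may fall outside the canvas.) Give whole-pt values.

y ≈ 216

After adding the added block, total weight = 8 + 3 + 8 + 6 + 8 + 12 = 45.
y: need Σw·y = 45·136 = 6120. Existing = 8·15 + 3·26 + 8·195 + 6·201 + 8·70 = 3524. Remainder 2596 / 12 ≈ 216.33.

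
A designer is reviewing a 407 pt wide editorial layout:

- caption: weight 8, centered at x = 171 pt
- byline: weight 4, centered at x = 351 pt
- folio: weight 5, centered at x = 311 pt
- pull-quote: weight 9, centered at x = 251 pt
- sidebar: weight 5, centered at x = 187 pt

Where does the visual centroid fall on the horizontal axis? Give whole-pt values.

x ≈ 243

Total weight = 8 + 4 + 5 + 9 + 5 = 31.
x-moment: 8·171 + 4·351 + 5·311 + 9·251 + 5·187 = 7521; centroid 7521/31 ≈ 242.61.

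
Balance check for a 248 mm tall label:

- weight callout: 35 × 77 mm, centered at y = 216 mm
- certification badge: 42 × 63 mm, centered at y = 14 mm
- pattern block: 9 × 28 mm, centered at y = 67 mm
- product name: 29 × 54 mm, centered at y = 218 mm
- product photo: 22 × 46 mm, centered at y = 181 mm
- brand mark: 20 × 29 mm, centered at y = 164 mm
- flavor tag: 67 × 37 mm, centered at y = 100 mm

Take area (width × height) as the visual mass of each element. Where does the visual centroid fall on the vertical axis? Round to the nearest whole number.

y ≈ 134

Areas: weight callout 35·77 = 2695, certification badge 42·63 = 2646, pattern block 9·28 = 252, product name 29·54 = 1566, product photo 22·46 = 1012, brand mark 20·29 = 580, flavor tag 67·37 = 2479. Total weight = 11230.
y: (2695·216 + 2646·14 + 252·67 + 1566·218 + 1012·181 + 580·164 + 2479·100) / 11230 = 1503628 / 11230 ≈ 133.89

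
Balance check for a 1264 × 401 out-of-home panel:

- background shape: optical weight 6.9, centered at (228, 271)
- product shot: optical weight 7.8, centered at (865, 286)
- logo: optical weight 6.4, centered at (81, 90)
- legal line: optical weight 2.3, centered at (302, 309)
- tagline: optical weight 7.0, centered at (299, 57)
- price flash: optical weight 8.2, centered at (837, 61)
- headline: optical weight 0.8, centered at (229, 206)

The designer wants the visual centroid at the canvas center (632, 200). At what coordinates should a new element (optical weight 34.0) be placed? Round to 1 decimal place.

After adding the new element, total weight = 6.9 + 7.8 + 6.4 + 2.3 + 7.0 + 8.2 + 0.8 + 34.0 = 73.4.
x: target moment 73.4×632 = 46388.8; current 6.9·228 + 7.8·865 + 6.4·81 + 2.3·302 + 7.0·299 + 8.2·837 + 0.8·229 = 18672.8; the new element supplies 27716.0, so x = 27716.0/34.0 ≈ 815.18.
y: target moment 73.4×200 = 14680.0; current 6.9·271 + 7.8·286 + 6.4·90 + 2.3·309 + 7.0·57 + 8.2·61 + 0.8·206 = 6451.4; the new element supplies 8228.6, so y = 8228.6/34.0 ≈ 242.02.

(815.2, 242.0)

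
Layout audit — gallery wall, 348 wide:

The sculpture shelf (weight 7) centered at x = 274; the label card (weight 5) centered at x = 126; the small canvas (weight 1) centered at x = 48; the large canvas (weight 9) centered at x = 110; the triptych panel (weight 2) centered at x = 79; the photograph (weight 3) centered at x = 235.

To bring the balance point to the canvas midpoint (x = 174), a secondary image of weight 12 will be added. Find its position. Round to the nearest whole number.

x ≈ 195

With the secondary image, Σw becomes 7 + 5 + 1 + 9 + 2 + 3 + 12 = 39.
Along x: (4449 + 12·x) / 39 = 174 (existing moment 7·274 + 5·126 + 1·48 + 9·110 + 2·79 + 3·235 = 4449) ⇒ x = (6786 − 4449) / 12 ≈ 194.75.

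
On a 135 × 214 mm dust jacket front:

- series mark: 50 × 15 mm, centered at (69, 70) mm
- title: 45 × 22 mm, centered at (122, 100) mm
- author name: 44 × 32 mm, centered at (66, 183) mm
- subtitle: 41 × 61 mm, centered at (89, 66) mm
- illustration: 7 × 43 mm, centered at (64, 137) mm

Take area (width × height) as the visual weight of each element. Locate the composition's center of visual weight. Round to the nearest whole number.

Areas → weights: series mark 50·15 = 750, title 45·22 = 990, author name 44·32 = 1408, subtitle 41·61 = 2501, illustration 7·43 = 301; Σw = 5950.
Σw·x = 750·69 + 990·122 + 1408·66 + 2501·89 + 301·64 = 507311, so x̄ = 507311/5950 ≈ 85.26.
Σw·y = 750·70 + 990·100 + 1408·183 + 2501·66 + 301·137 = 615467, so ȳ = 615467/5950 ≈ 103.44.

(85, 103)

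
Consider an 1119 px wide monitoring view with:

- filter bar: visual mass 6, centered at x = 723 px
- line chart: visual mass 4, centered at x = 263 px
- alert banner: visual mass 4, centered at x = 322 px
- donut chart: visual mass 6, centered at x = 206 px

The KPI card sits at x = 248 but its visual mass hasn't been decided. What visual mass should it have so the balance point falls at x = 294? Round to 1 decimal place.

Known weights sum to 6 + 4 + 4 + 6 = 20; their moment is 6·723 + 4·263 + 4·322 + 6·206 = 7914.
Balance at x = 294 requires (7914 + w·248) / (20 + w) = 294.
So w = (294·20 − 7914)/(248 − 294) = -2034/-46 ≈ 44.22.

w ≈ 44.2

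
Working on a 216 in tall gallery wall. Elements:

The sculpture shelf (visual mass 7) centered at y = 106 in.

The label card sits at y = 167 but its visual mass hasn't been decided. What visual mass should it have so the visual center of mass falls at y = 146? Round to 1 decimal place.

Known: weight 7 with moment 7·106 = 742.
For the centroid to hit 146: (742 + w·167) / (7 + w) = 146.
So w = (146·7 − 742)/(167 − 146) = 280/21 ≈ 13.33.

w ≈ 13.3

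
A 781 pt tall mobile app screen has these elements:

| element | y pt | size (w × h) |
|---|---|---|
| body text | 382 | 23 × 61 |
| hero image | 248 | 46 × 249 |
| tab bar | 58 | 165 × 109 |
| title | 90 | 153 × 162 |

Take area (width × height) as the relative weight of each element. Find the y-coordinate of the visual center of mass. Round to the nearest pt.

y ≈ 120

Taking area as weight: body text 23·61 = 1403, hero image 46·249 = 11454, tab bar 165·109 = 17985, title 153·162 = 24786. Sum 55628.
y-moment: 1403·382 + 11454·248 + 17985·58 + 24786·90 = 6650408; centroid 6650408/55628 ≈ 119.55.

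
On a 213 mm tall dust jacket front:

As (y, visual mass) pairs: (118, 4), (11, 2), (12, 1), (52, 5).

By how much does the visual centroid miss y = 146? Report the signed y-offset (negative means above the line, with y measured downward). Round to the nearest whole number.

≈ -82 mm

Σw = 4 + 2 + 1 + 5 = 12.
Σw·y = 4·118 + 2·11 + 1·12 + 5·52 = 766, so ȳ = 766/12 ≈ 63.83.
Offset from y = 146: 63.83 − 146 ≈ -82.17.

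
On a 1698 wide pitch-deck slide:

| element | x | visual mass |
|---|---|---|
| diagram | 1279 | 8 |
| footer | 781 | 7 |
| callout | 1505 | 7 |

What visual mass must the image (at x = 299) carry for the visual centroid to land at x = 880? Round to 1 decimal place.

Existing Σw = 22 (8 + 7 + 7); existing moment 8·1279 + 7·781 + 7·1505 = 26234.
Set Σw·x/Σw = 880: (26234 + 299w) = 880·(22 + w).
Solving: w = (880·22 − 26234) / (299 − 880) = -6874 / -581 ≈ 11.83.

w ≈ 11.8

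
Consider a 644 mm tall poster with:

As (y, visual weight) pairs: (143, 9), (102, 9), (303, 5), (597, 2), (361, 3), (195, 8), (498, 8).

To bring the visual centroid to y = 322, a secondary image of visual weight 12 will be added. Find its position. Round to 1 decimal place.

y ≈ 540.9

After adding the secondary image, total weight = 9 + 9 + 5 + 2 + 3 + 8 + 8 + 12 = 56.
Along y: (11541 + 12·y) / 56 = 322 (existing moment 9·143 + 9·102 + 5·303 + 2·597 + 3·361 + 8·195 + 8·498 = 11541) ⇒ y = (18032 − 11541) / 12 ≈ 540.92.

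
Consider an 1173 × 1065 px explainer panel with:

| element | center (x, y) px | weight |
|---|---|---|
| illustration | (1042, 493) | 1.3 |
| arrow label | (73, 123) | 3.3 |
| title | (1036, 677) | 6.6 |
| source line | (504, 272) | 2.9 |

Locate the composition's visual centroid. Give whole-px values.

Total weight = 1.3 + 3.3 + 6.6 + 2.9 = 14.1.
x: (1.3·1042 + 3.3·73 + 6.6·1036 + 2.9·504) / 14.1 = 9894.7 / 14.1 ≈ 701.75
y: (1.3·493 + 3.3·123 + 6.6·677 + 2.9·272) / 14.1 = 6303.8 / 14.1 ≈ 447.08

(702, 447)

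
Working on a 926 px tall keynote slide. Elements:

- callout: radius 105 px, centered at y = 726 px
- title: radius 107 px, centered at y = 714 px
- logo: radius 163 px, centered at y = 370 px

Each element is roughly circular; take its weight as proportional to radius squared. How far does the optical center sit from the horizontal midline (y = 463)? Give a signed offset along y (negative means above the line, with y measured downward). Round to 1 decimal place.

≈ 67.3 px

r² weights: callout 105² = 11025, title 107² = 11449, logo 163² = 26569. Total = 49043.
Σw·y = 11025·726 + 11449·714 + 26569·370 = 26009266, so ȳ = 26009266/49043 ≈ 530.34.
Offset from y = 463: 530.34 − 463 ≈ 67.34.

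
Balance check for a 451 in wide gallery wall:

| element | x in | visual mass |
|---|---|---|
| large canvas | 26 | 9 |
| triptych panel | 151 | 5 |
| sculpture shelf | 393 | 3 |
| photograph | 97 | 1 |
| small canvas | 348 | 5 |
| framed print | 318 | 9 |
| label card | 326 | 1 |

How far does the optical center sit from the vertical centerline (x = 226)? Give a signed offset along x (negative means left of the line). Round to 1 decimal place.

Weights sum to 9 + 5 + 3 + 1 + 5 + 9 + 1 = 33.
x-moment: 9·26 + 5·151 + 3·393 + 1·97 + 5·348 + 9·318 + 1·326 = 7193; centroid 7193/33 ≈ 217.97.
Offset from x = 226: 217.97 − 226 ≈ -8.03.

≈ -8.0 in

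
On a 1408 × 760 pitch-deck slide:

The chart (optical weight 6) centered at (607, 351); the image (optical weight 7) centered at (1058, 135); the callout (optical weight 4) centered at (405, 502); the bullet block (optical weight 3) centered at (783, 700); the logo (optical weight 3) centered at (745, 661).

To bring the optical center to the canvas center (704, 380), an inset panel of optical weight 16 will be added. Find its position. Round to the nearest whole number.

After adding the inset panel, total weight = 6 + 7 + 4 + 3 + 3 + 16 = 39.
x: target moment 39×704 = 27456; current 6·607 + 7·1058 + 4·405 + 3·783 + 3·745 = 17252; the inset panel supplies 10204, so x = 10204/16 ≈ 637.75.
y: target moment 39×380 = 14820; current 6·351 + 7·135 + 4·502 + 3·700 + 3·661 = 9142; the inset panel supplies 5678, so y = 5678/16 ≈ 354.88.

(638, 355)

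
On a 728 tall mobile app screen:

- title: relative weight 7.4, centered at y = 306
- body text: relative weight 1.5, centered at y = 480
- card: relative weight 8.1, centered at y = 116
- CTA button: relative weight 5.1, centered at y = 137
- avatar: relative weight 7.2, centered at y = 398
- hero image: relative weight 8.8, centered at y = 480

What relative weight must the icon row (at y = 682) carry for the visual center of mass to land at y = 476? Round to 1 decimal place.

w ≈ 31.2

Fixed elements: Σw = 7.4 + 1.5 + 8.1 + 5.1 + 7.2 + 8.8 = 38.1, Σw·y = 7.4·306 + 1.5·480 + 8.1·116 + 5.1·137 + 7.2·398 + 8.8·480 = 11712.3.
For the centroid to hit 476: (11712.3 + w·682) / (38.1 + w) = 476.
Rearranging, w·(682 − 476) = 476·38.1 − 11712.3 = 6423.3, so w ≈ 6423.3/206 = 31.18.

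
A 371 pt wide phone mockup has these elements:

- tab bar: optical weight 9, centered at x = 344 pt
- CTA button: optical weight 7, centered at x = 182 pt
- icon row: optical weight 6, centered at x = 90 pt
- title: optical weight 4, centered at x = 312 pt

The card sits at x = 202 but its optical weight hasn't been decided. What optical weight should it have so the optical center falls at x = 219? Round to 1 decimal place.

w ≈ 27.3

Existing Σw = 26 (9 + 7 + 6 + 4); existing moment 9·344 + 7·182 + 6·90 + 4·312 = 6158.
Set Σw·x/Σw = 219: (6158 + 202w) = 219·(26 + w).
Solving: w = (219·26 − 6158) / (202 − 219) = -464 / -17 ≈ 27.29.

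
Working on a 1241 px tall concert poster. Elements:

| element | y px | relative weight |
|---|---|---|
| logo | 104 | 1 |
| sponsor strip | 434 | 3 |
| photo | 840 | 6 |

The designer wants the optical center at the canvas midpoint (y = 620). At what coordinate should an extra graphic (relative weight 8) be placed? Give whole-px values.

New total weight: (1 + 3 + 6) + 8 = 18.
y: target moment 18×620 = 11160; current 1·104 + 3·434 + 6·840 = 6446; the extra graphic supplies 4714, so y = 4714/8 ≈ 589.25.

y ≈ 589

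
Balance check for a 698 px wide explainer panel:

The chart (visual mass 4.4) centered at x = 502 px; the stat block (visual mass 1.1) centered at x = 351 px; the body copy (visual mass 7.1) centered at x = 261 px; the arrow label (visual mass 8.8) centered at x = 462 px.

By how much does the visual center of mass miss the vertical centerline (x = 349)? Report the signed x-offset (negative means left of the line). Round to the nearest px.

Σw = 4.4 + 1.1 + 7.1 + 8.8 = 21.4.
x: (4.4·502 + 1.1·351 + 7.1·261 + 8.8·462) / 21.4 = 8513.6 / 21.4 ≈ 397.83
Offset from x = 349: 397.83 − 349 ≈ 48.83.

≈ 49 px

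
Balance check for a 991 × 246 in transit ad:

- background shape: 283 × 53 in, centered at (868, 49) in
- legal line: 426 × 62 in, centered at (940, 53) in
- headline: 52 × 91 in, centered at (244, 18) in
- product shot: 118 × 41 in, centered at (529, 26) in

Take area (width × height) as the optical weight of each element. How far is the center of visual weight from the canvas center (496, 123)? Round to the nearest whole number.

Areas: background shape 283·53 = 14999, legal line 426·62 = 26412, headline 52·91 = 4732, product shot 118·41 = 4838. Total weight = 50981.
x-moment: 14999·868 + 26412·940 + 4732·244 + 4838·529 = 41560322; centroid 41560322/50981 ≈ 815.21.
y-moment: 14999·49 + 26412·53 + 4732·18 + 4838·26 = 2345751; centroid 2345751/50981 ≈ 46.01.
Offset from (496, 123): Δx ≈ 319.21, Δy ≈ -76.99; distance = √(Δx² + Δy²) ≈ 328.36.

≈ 328 in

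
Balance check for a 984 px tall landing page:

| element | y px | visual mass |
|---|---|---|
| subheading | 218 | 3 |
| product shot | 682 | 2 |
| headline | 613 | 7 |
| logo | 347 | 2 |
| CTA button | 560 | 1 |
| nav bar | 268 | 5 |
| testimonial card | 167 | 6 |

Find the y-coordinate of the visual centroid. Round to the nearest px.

Total weight = 3 + 2 + 7 + 2 + 1 + 5 + 6 = 26.
Σw·y = 9905; ȳ = 9905/26 ≈ 380.96.

y ≈ 381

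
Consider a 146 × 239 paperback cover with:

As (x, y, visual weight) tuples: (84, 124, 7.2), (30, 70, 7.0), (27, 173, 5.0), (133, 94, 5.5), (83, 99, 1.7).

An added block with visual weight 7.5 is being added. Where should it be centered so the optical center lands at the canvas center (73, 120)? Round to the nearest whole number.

(87, 151)

After adding the added block, total weight = 7.2 + 7.0 + 5.0 + 5.5 + 1.7 + 7.5 = 33.9.
Along x: (1822.4 + 7.5·x) / 33.9 = 73 (existing moment 7.2·84 + 7.0·30 + 5.0·27 + 5.5·133 + 1.7·83 = 1822.4) ⇒ x = (2474.7 − 1822.4) / 7.5 ≈ 86.97.
Along y: (2933.1 + 7.5·y) / 33.9 = 120 (existing moment 7.2·124 + 7.0·70 + 5.0·173 + 5.5·94 + 1.7·99 = 2933.1) ⇒ y = (4068.0 − 2933.1) / 7.5 ≈ 151.32.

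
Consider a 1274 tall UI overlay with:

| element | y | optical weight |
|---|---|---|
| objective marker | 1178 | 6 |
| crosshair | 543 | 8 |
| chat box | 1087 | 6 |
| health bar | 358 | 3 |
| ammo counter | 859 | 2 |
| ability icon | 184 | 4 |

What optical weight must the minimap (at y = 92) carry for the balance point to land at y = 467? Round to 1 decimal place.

Existing Σw = 29 (6 + 8 + 6 + 3 + 2 + 4); existing moment 6·1178 + 8·543 + 6·1087 + 3·358 + 2·859 + 4·184 = 21462.
Set Σw·y/Σw = 467: (21462 + 92w) = 467·(29 + w).
Solving: w = (467·29 − 21462) / (92 − 467) = -7919 / -375 ≈ 21.12.

w ≈ 21.1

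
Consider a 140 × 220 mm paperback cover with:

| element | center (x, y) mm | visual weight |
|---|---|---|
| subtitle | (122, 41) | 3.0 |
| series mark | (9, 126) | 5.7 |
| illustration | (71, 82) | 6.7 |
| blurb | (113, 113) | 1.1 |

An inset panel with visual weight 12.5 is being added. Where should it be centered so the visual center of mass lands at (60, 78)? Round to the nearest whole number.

New total weight: (3.0 + 5.7 + 6.7 + 1.1) + 12.5 = 29.0.
x: need Σw·x = 29.0·60 = 1740.0. Existing = 3.0·122 + 5.7·9 + 6.7·71 + 1.1·113 = 1017.3. Remainder 722.7 / 12.5 ≈ 57.82.
y: need Σw·y = 29.0·78 = 2262.0. Existing = 3.0·41 + 5.7·126 + 6.7·82 + 1.1·113 = 1514.9. Remainder 747.1 / 12.5 ≈ 59.77.

(58, 60)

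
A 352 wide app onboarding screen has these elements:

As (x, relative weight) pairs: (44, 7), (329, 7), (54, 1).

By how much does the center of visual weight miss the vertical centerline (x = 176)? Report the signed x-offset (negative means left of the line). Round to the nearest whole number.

≈ 2

Weights sum to 7 + 7 + 1 = 15.
Σw·x = 7·44 + 7·329 + 1·54 = 2665, so x̄ = 2665/15 ≈ 177.67.
Offset from x = 176: 177.67 − 176 ≈ 1.67.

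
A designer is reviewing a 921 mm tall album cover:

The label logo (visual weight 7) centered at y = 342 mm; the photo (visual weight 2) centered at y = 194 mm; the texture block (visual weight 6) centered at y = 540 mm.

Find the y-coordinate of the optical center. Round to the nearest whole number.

y ≈ 401

Weights sum to 7 + 2 + 6 = 15.
y: (7·342 + 2·194 + 6·540) / 15 = 6022 / 15 ≈ 401.47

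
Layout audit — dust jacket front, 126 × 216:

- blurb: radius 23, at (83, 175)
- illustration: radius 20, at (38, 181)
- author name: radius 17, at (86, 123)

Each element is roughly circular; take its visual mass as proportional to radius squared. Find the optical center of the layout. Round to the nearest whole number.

r² weights: blurb 23² = 529, illustration 20² = 400, author name 17² = 289. Total = 1218.
x-moment: 529·83 + 400·38 + 289·86 = 83961; centroid 83961/1218 ≈ 68.93.
y-moment: 529·175 + 400·181 + 289·123 = 200522; centroid 200522/1218 ≈ 164.63.

(69, 165)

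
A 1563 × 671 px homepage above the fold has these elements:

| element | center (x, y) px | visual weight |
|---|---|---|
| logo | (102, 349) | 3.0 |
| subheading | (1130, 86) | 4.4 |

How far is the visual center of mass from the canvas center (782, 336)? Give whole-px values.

Total weight = 3.0 + 4.4 = 7.4.
x: (3.0·102 + 4.4·1130) / 7.4 = 5278.0 / 7.4 ≈ 713.24
y: (3.0·349 + 4.4·86) / 7.4 = 1425.4 / 7.4 ≈ 192.62
Relative to (782, 336): Δ = (-68.76, -143.38); |Δ| = √(-68.76² + -143.38²) ≈ 159.01.

≈ 159 px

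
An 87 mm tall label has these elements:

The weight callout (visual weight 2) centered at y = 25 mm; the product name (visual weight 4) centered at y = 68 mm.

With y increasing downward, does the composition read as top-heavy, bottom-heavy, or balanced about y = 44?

bottom-heavy

Weights sum to 2 + 4 = 6.
y: (2·25 + 4·68) / 6 = 322 / 6 ≈ 53.67
53.7 lies below (larger y than) the midline 44, so the layout is bottom-heavy.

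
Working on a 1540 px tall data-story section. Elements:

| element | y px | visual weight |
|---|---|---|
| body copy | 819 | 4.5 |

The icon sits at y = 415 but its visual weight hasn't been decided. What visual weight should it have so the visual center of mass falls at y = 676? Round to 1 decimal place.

w ≈ 2.5

The single fixed element contributes weight 4.5, moment 4.5·819 = 3685.5.
For the centroid to hit 676: (3685.5 + w·415) / (4.5 + w) = 676.
Rearranging, w·(415 − 676) = 676·4.5 − 3685.5 = -643.5, so w ≈ -643.5/-261 = 2.47.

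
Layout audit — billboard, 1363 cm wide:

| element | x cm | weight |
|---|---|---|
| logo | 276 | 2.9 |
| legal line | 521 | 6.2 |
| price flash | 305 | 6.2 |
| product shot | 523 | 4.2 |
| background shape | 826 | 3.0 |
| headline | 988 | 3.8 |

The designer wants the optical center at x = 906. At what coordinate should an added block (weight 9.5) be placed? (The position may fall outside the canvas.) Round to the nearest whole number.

After adding the added block, total weight = 2.9 + 6.2 + 6.2 + 4.2 + 3.0 + 3.8 + 9.5 = 35.8.
Along x: (14350.6 + 9.5·x) / 35.8 = 906 (existing moment 2.9·276 + 6.2·521 + 6.2·305 + 4.2·523 + 3.0·826 + 3.8·988 = 14350.6) ⇒ x = (32434.8 − 14350.6) / 9.5 ≈ 1903.60.

x ≈ 1904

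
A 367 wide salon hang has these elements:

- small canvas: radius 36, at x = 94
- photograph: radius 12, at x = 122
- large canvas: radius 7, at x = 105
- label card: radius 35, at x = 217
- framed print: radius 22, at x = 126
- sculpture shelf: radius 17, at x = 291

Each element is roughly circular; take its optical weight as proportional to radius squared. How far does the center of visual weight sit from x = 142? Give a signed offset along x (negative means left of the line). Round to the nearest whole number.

r² weights: small canvas 36² = 1296, photograph 12² = 144, large canvas 7² = 49, label card 35² = 1225, framed print 22² = 484, sculpture shelf 17² = 289. Total = 3487.
Σw·x = 1296·94 + 144·122 + 49·105 + 1225·217 + 484·126 + 289·291 = 555445, so x̄ = 555445/3487 ≈ 159.29.
Offset from x = 142: 159.29 − 142 ≈ 17.29.

≈ 17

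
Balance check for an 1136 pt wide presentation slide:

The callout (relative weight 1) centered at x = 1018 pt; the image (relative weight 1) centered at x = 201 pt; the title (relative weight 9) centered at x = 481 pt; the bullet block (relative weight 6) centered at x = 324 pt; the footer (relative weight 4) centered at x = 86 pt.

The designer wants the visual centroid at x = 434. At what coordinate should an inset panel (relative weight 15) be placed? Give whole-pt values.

x ≈ 519

With the inset panel, Σw becomes 1 + 1 + 9 + 6 + 4 + 15 = 36.
x: need Σw·x = 36·434 = 15624. Existing = 1·1018 + 1·201 + 9·481 + 6·324 + 4·86 = 7836. Remainder 7788 / 15 ≈ 519.20.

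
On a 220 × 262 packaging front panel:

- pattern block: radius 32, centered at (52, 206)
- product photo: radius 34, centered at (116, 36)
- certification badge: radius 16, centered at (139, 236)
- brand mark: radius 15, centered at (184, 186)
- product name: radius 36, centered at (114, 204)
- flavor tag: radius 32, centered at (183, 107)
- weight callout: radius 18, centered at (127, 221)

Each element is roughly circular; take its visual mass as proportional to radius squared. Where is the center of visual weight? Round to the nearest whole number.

(121, 151)

r² weights: pattern block 32² = 1024, product photo 34² = 1156, certification badge 16² = 256, brand mark 15² = 225, product name 36² = 1296, flavor tag 32² = 1024, weight callout 18² = 324. Total = 5305.
Σw·x = 640612; x̄ = 640612/5305 ≈ 120.76.
Σw·y = 800382; ȳ = 800382/5305 ≈ 150.87.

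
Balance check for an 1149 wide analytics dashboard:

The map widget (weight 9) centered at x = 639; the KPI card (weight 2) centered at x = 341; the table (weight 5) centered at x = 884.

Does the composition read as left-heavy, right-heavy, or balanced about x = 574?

right-heavy

Weights sum to 9 + 2 + 5 = 16.
x: (9·639 + 2·341 + 5·884) / 16 = 10853 / 16 ≈ 678.31
678.3 lies right of the midline 574, so the layout is right-heavy.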